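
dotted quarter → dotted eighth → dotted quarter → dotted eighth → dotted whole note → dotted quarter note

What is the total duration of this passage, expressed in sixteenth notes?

Convert each value to sixteenth notes: dotted quarter = 6; dotted eighth = 3; dotted quarter = 6; dotted eighth = 3; dotted whole note = 24; dotted quarter note = 6.
Total: 6 + 3 + 6 + 3 + 24 + 6 = 48 sixteenth notes.

48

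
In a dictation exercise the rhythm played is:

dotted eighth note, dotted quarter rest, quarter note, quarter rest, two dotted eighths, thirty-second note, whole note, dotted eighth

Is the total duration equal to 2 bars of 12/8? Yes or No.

One bar of 12/8 = 48 thirty-second notes, so 2 bars = 96.
Each duration in thirty-second notes: dotted eighth note = 6; dotted quarter rest = 12; quarter note = 8; quarter rest = 8; dotted eighth = 6; dotted eighth = 6; thirty-second note = 1; whole note = 32; dotted eighth = 6.
Total: 6 + 12 + 8 + 8 + 6 + 6 + 1 + 32 + 6 = 85.
85 falls short of 96, so the answer is No.

No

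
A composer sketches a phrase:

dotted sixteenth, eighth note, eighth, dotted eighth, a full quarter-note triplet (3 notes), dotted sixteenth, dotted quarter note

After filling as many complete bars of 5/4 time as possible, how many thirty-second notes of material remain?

One bar of 5/4 = 40 thirty-second notes.
In thirty-second notes: dotted sixteenth = 3; eighth note = 4; eighth = 4; dotted eighth = 6; a full quarter-note triplet (3 notes) (three triplet quarters span one half) = 16; dotted sixteenth = 3; dotted quarter note = 12.
Adding: 3 + 4 + 4 + 6 + 16 + 3 + 12 = 48.
48 ÷ 40 = 1 complete bar with 8 thirty-second notes remaining.

8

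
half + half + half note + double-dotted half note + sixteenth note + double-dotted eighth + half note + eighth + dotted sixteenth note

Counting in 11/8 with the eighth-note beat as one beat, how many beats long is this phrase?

27

One eighth-note beat = 4 thirty-second notes.
Each duration in thirty-second notes: half = 16; half = 16; half note = 16; double-dotted half note = 28; sixteenth note = 2; double-dotted eighth = 7; half note = 16; eighth = 4; dotted sixteenth note = 3.
Total: 16 + 16 + 16 + 28 + 2 + 7 + 16 + 4 + 3 = 108.
108 ÷ 4 = 27 beats.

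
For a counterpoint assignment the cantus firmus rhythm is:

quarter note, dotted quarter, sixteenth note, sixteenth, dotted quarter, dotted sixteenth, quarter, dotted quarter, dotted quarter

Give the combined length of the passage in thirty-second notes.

71

In thirty-second notes: quarter note = 8; dotted quarter = 12; sixteenth note = 2; sixteenth = 2; dotted quarter = 12; dotted sixteenth = 3; quarter = 8; dotted quarter = 12; dotted quarter = 12.
Adding: 8 + 12 + 2 + 2 + 12 + 3 + 8 + 12 + 12 = 71 thirty-second notes.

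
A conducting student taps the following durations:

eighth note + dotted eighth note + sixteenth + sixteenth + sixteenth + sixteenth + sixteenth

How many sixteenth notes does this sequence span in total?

In sixteenth notes: eighth note = 2; dotted eighth note = 3; sixteenth = 1; sixteenth = 1; sixteenth = 1; sixteenth = 1; sixteenth = 1.
Sum: 2 + 3 + 1 + 1 + 1 + 1 + 1 = 10 sixteenth notes.

10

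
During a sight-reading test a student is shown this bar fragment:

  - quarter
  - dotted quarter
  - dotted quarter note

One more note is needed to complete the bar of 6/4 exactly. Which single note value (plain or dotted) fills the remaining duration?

The bar of 6/4 = 12 eighth notes.
Express everything in eighth notes: quarter = 2; dotted quarter = 3; dotted quarter note = 3.
Altogether 2 + 3 + 3 = 8.
Remaining: 12 − 8 = 4 eighth notes, which is a half note.

half note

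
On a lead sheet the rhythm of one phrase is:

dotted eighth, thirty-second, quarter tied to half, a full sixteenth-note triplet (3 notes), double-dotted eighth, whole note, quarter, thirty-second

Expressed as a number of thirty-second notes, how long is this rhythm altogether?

83

Express everything in thirty-second notes: dotted eighth = 6; thirty-second = 1; quarter tied to half (quarter + half) = 24; a full sixteenth-note triplet (3 notes) (three triplet sixteenths span one eighth) = 4; double-dotted eighth = 7; whole note = 32; quarter = 8; thirty-second = 1.
Total: 6 + 1 + 24 + 4 + 7 + 32 + 8 + 1 = 83 thirty-second notes.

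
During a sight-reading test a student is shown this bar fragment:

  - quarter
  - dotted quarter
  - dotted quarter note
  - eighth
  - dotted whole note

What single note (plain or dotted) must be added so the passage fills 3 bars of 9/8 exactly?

dotted half note

3 bars of 9/8 = 27 eighth notes.
Each duration in eighth notes: quarter = 2; dotted quarter = 3; dotted quarter note = 3; eighth = 1; dotted whole note = 12.
Altogether 2 + 3 + 3 + 1 + 12 = 21.
Remaining: 27 − 21 = 6 eighth notes, which is a dotted half note.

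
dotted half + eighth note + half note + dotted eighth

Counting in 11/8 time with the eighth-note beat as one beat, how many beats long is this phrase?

One eighth-note beat = 2 sixteenth notes.
Working in sixteenth notes: dotted half = 12; eighth note = 2; half note = 8; dotted eighth = 3.
Altogether 12 + 2 + 8 + 3 = 25.
25 ÷ 2 = 12.5 beats.

12.5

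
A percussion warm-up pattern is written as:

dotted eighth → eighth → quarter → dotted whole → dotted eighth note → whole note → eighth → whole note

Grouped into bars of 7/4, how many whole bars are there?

One bar of 7/4 = 28 sixteenth notes.
Each duration in sixteenth notes: dotted eighth = 3; eighth = 2; quarter = 4; dotted whole = 24; dotted eighth note = 3; whole note = 16; eighth = 2; whole note = 16.
Total: 3 + 2 + 4 + 24 + 3 + 16 + 2 + 16 = 70.
70 ÷ 28 = 2 complete bars with 14 left over.

2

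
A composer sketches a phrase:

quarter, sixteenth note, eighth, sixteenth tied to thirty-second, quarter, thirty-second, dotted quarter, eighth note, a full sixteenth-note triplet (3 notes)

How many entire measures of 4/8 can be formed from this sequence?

2

One bar of 4/8 = 16 thirty-second notes.
Convert each value to thirty-second notes: quarter = 8; sixteenth note = 2; eighth = 4; sixteenth tied to thirty-second (sixteenth + thirty-second) = 3; quarter = 8; thirty-second = 1; dotted quarter = 12; eighth note = 4; a full sixteenth-note triplet (3 notes) (three triplet sixteenths span one eighth) = 4.
Total: 8 + 2 + 4 + 3 + 8 + 1 + 12 + 4 + 4 = 46.
46 ÷ 16 = 2 complete bars with 14 left over.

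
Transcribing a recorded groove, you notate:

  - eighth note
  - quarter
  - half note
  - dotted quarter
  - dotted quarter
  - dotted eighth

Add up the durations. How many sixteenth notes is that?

Working in sixteenth notes: eighth note = 2; quarter = 4; half note = 8; dotted quarter = 6; dotted quarter = 6; dotted eighth = 3.
Altogether 2 + 4 + 8 + 6 + 6 + 3 = 29 sixteenth notes.

29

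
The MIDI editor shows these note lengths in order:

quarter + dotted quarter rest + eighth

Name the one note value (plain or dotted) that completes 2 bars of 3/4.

dotted half note

2 bars of 3/4 = 12 eighth notes.
Express everything in eighth notes: quarter = 2; dotted quarter rest = 3; eighth = 1.
Adding: 2 + 3 + 1 = 6.
Remaining: 12 − 6 = 6 eighth notes, which is a dotted half note.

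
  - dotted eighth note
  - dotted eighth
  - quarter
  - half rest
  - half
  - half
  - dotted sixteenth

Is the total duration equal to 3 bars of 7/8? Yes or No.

One bar of 7/8 = 28 thirty-second notes, so 3 bars = 84.
Convert each value to thirty-second notes: dotted eighth note = 6; dotted eighth = 6; quarter = 8; half rest = 16; half = 16; half = 16; dotted sixteenth = 3.
Adding: 6 + 6 + 8 + 16 + 16 + 16 + 3 = 71.
71 falls short of 84, so the answer is No.

No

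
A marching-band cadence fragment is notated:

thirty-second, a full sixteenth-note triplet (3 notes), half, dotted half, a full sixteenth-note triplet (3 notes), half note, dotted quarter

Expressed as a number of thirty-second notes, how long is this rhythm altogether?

77

Working in thirty-second notes: thirty-second = 1; a full sixteenth-note triplet (3 notes) (three triplet sixteenths span one eighth) = 4; half = 16; dotted half = 24; a full sixteenth-note triplet (3 notes) (three triplet sixteenths span one eighth) = 4; half note = 16; dotted quarter = 12.
Total: 1 + 4 + 16 + 24 + 4 + 16 + 12 = 77 thirty-second notes.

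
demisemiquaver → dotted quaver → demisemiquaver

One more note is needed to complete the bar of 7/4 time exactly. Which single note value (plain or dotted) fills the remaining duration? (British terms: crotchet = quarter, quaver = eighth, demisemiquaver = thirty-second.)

dotted whole note

The bar of 7/4 = 56 thirty-second notes.
In thirty-second notes: demisemiquaver = 1; dotted quaver = 6; demisemiquaver = 1.
Total: 1 + 6 + 1 = 8.
Remaining: 56 − 8 = 48 thirty-second notes, which is a dotted whole note.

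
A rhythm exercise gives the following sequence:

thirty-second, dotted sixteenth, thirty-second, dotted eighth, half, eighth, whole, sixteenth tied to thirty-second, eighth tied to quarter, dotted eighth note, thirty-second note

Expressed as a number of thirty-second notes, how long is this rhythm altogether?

85

Each duration in thirty-second notes: thirty-second = 1; dotted sixteenth = 3; thirty-second = 1; dotted eighth = 6; half = 16; eighth = 4; whole = 32; sixteenth tied to thirty-second (sixteenth + thirty-second) = 3; eighth tied to quarter (eighth + quarter) = 12; dotted eighth note = 6; thirty-second note = 1.
Adding: 1 + 3 + 1 + 6 + 16 + 4 + 32 + 3 + 12 + 6 + 1 = 85 thirty-second notes.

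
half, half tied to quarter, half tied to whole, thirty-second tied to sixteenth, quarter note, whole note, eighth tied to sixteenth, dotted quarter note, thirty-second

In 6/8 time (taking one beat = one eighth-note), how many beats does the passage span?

37.5

One eighth-note beat = 4 thirty-second notes.
Express everything in thirty-second notes: half = 16; half tied to quarter (half + quarter) = 24; half tied to whole (half + whole) = 48; thirty-second tied to sixteenth (thirty-second + sixteenth) = 3; quarter note = 8; whole note = 32; eighth tied to sixteenth (eighth + sixteenth) = 6; dotted quarter note = 12; thirty-second = 1.
Altogether 16 + 24 + 48 + 3 + 8 + 32 + 6 + 12 + 1 = 150.
150 ÷ 4 = 37.5 beats.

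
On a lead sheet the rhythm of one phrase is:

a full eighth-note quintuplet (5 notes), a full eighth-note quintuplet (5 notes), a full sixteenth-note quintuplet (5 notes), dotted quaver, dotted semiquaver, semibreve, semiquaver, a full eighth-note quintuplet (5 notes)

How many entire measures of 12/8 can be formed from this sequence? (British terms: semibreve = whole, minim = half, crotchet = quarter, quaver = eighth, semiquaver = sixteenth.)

2

One bar of 12/8 = 48 thirty-second notes.
Each duration in thirty-second notes: a full eighth-note quintuplet (5 notes) (five quintuplet eighths span one half) = 16; a full eighth-note quintuplet (5 notes) (five quintuplet eighths span one half) = 16; a full sixteenth-note quintuplet (5 notes) (five quintuplet sixteenths span one quarter) = 8; dotted quaver = 6; dotted semiquaver = 3; semibreve = 32; semiquaver = 2; a full eighth-note quintuplet (5 notes) (five quintuplet eighths span one half) = 16.
Sum: 16 + 16 + 8 + 6 + 3 + 32 + 2 + 16 = 99.
99 ÷ 48 = 2 complete bars with 3 left over.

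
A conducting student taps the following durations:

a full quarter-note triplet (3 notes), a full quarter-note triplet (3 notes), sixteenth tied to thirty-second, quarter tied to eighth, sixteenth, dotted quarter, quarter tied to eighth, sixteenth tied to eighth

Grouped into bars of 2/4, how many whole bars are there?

4

One bar of 2/4 = 16 thirty-second notes.
In thirty-second notes: a full quarter-note triplet (3 notes) (three triplet quarters span one half) = 16; a full quarter-note triplet (3 notes) (three triplet quarters span one half) = 16; sixteenth tied to thirty-second (sixteenth + thirty-second) = 3; quarter tied to eighth (quarter + eighth) = 12; sixteenth = 2; dotted quarter = 12; quarter tied to eighth (quarter + eighth) = 12; sixteenth tied to eighth (sixteenth + eighth) = 6.
Sum: 16 + 16 + 3 + 12 + 2 + 12 + 12 + 6 = 79.
79 ÷ 16 = 4 complete bars with 15 left over.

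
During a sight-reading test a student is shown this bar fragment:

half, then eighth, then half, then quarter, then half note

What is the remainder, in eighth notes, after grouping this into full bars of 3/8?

One bar of 3/8 = 3 eighth notes.
Convert each value to eighth notes: half = 4; eighth = 1; half = 4; quarter = 2; half note = 4.
Adding: 4 + 1 + 4 + 2 + 4 = 15.
15 ÷ 3 = 5 complete bars with 0 eighth notes remaining.

0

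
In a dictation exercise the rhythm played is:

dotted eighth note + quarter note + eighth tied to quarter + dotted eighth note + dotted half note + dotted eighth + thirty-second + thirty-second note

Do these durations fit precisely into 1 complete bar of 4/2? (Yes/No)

Yes

One bar of 4/2 = 64 thirty-second notes.
Each duration in thirty-second notes: dotted eighth note = 6; quarter note = 8; eighth tied to quarter (eighth + quarter) = 12; dotted eighth note = 6; dotted half note = 24; dotted eighth = 6; thirty-second = 1; thirty-second note = 1.
Sum: 6 + 8 + 12 + 6 + 24 + 6 + 1 + 1 = 64.
64 equals 64, so the answer is Yes.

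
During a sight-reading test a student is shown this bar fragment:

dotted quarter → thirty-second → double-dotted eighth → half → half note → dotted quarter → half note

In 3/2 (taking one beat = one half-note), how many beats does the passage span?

One half-note beat = 16 thirty-second notes.
Each duration in thirty-second notes: dotted quarter = 12; thirty-second = 1; double-dotted eighth = 7; half = 16; half note = 16; dotted quarter = 12; half note = 16.
Total: 12 + 1 + 7 + 16 + 16 + 12 + 16 = 80.
80 ÷ 16 = 5 beats.

5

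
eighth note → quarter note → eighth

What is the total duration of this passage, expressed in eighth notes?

4

Express everything in eighth notes: eighth note = 1; quarter note = 2; eighth = 1.
Total: 1 + 2 + 1 = 4 eighth notes.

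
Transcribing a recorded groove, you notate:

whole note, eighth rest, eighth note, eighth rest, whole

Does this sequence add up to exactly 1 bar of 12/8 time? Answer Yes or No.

One bar of 12/8 = 12 eighth notes.
In eighth notes: whole note = 8; eighth rest = 1; eighth note = 1; eighth rest = 1; whole = 8.
Sum: 8 + 1 + 1 + 1 + 8 = 19.
19 exceeds 12, so the answer is No.

No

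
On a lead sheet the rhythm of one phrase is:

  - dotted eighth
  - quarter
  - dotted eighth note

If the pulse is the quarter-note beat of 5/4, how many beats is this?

2.5

One quarter-note beat = 4 sixteenth notes.
Express everything in sixteenth notes: dotted eighth = 3; quarter = 4; dotted eighth note = 3.
Altogether 3 + 4 + 3 = 10.
10 ÷ 4 = 2.5 beats.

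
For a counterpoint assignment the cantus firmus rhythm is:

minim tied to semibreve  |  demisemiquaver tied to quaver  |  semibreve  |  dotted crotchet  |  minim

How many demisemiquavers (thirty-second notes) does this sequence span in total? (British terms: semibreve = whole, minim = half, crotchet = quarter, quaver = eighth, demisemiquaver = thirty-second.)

113

Each duration in thirty-second notes: minim tied to semibreve (minim + semibreve) = 48; demisemiquaver tied to quaver (demisemiquaver + quaver) = 5; semibreve = 32; dotted crotchet = 12; minim = 16.
Adding: 48 + 5 + 32 + 12 + 16 = 113 thirty-second notes.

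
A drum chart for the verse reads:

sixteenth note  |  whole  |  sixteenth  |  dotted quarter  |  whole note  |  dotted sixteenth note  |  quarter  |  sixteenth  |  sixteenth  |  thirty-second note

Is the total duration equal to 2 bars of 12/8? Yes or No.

Yes

One bar of 12/8 = 48 thirty-second notes, so 2 bars = 96.
Each duration in thirty-second notes: sixteenth note = 2; whole = 32; sixteenth = 2; dotted quarter = 12; whole note = 32; dotted sixteenth note = 3; quarter = 8; sixteenth = 2; sixteenth = 2; thirty-second note = 1.
Sum: 2 + 32 + 2 + 12 + 32 + 3 + 8 + 2 + 2 + 1 = 96.
96 equals 96, so the answer is Yes.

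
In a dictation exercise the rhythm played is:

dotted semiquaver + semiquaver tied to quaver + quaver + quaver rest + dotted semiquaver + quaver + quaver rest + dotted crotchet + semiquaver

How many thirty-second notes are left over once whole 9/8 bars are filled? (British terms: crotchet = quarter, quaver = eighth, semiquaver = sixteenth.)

6

One bar of 9/8 = 36 thirty-second notes.
Express everything in thirty-second notes: dotted semiquaver = 3; semiquaver tied to quaver (semiquaver + quaver) = 6; quaver = 4; quaver rest = 4; dotted semiquaver = 3; quaver = 4; quaver rest = 4; dotted crotchet = 12; semiquaver = 2.
Sum: 3 + 6 + 4 + 4 + 3 + 4 + 4 + 12 + 2 = 42.
42 ÷ 36 = 1 complete bar with 6 thirty-second notes remaining.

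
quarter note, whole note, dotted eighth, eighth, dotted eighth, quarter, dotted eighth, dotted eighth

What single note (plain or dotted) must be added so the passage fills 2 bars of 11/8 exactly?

dotted quarter note

2 bars of 11/8 = 44 sixteenth notes.
Working in sixteenth notes: quarter note = 4; whole note = 16; dotted eighth = 3; eighth = 2; dotted eighth = 3; quarter = 4; dotted eighth = 3; dotted eighth = 3.
Altogether 4 + 16 + 3 + 2 + 3 + 4 + 3 + 3 = 38.
Remaining: 44 − 38 = 6 sixteenth notes, which is a dotted quarter note.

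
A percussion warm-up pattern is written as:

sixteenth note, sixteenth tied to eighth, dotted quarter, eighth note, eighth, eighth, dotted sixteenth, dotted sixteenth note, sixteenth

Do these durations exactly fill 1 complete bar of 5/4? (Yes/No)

Yes

One bar of 5/4 = 40 thirty-second notes.
Each duration in thirty-second notes: sixteenth note = 2; sixteenth tied to eighth (sixteenth + eighth) = 6; dotted quarter = 12; eighth note = 4; eighth = 4; eighth = 4; dotted sixteenth = 3; dotted sixteenth note = 3; sixteenth = 2.
Altogether 2 + 6 + 12 + 4 + 4 + 4 + 3 + 3 + 2 = 40.
40 equals 40, so the answer is Yes.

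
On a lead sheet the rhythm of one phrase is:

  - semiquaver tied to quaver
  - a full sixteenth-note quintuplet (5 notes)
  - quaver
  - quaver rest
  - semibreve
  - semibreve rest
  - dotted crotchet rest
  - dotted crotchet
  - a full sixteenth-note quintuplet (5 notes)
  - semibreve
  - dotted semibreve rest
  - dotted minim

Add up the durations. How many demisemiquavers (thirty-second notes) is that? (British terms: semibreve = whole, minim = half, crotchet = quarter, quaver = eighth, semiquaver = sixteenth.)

Working in thirty-second notes: semiquaver tied to quaver (semiquaver + quaver) = 6; a full sixteenth-note quintuplet (5 notes) (five quintuplet sixteenths span one quarter) = 8; quaver = 4; quaver rest = 4; semibreve = 32; semibreve rest = 32; dotted crotchet rest = 12; dotted crotchet = 12; a full sixteenth-note quintuplet (5 notes) (five quintuplet sixteenths span one quarter) = 8; semibreve = 32; dotted semibreve rest = 48; dotted minim = 24.
Adding: 6 + 8 + 4 + 4 + 32 + 32 + 12 + 12 + 8 + 32 + 48 + 24 = 222 thirty-second notes.

222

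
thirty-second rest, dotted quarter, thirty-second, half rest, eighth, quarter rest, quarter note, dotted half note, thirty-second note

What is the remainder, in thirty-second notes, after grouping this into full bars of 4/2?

11

One bar of 4/2 = 64 thirty-second notes.
Working in thirty-second notes: thirty-second rest = 1; dotted quarter = 12; thirty-second = 1; half rest = 16; eighth = 4; quarter rest = 8; quarter note = 8; dotted half note = 24; thirty-second note = 1.
Total: 1 + 12 + 1 + 16 + 4 + 8 + 8 + 24 + 1 = 75.
75 ÷ 64 = 1 complete bar with 11 thirty-second notes remaining.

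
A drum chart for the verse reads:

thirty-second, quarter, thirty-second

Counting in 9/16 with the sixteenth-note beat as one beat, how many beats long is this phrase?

One sixteenth-note beat = 2 thirty-second notes.
Each duration in thirty-second notes: thirty-second = 1; quarter = 8; thirty-second = 1.
Altogether 1 + 8 + 1 = 10.
10 ÷ 2 = 5 beats.

5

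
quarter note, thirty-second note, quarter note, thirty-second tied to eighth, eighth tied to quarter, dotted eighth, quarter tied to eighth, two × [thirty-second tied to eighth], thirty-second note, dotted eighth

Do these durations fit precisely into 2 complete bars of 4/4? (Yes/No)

No

One bar of 4/4 = 32 thirty-second notes, so 2 bars = 64.
In thirty-second notes: quarter note = 8; thirty-second note = 1; quarter note = 8; thirty-second tied to eighth (thirty-second + eighth) = 5; eighth tied to quarter (eighth + quarter) = 12; dotted eighth = 6; quarter tied to eighth (quarter + eighth) = 12; thirty-second tied to eighth (thirty-second + eighth) = 5; thirty-second tied to eighth (thirty-second + eighth) = 5; thirty-second note = 1; dotted eighth = 6.
Sum: 8 + 1 + 8 + 5 + 12 + 6 + 12 + 5 + 5 + 1 + 6 = 69.
69 exceeds 64, so the answer is No.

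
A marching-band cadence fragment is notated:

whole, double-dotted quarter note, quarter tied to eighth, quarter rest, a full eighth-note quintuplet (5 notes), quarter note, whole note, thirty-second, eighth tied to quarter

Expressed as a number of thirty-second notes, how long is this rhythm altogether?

Convert each value to thirty-second notes: whole = 32; double-dotted quarter note = 14; quarter tied to eighth (quarter + eighth) = 12; quarter rest = 8; a full eighth-note quintuplet (5 notes) (five quintuplet eighths span one half) = 16; quarter note = 8; whole note = 32; thirty-second = 1; eighth tied to quarter (eighth + quarter) = 12.
Altogether 32 + 14 + 12 + 8 + 16 + 8 + 32 + 1 + 12 = 135 thirty-second notes.

135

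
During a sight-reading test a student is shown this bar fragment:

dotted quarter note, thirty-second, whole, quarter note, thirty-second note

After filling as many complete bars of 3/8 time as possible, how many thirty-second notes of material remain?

6

One bar of 3/8 = 12 thirty-second notes.
Working in thirty-second notes: dotted quarter note = 12; thirty-second = 1; whole = 32; quarter note = 8; thirty-second note = 1.
Adding: 12 + 1 + 32 + 8 + 1 = 54.
54 ÷ 12 = 4 complete bars with 6 thirty-second notes remaining.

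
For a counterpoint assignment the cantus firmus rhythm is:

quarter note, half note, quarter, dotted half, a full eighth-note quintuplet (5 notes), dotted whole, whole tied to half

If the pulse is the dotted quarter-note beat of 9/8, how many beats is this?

14

One dotted quarter-note beat = 3 eighth notes.
In eighth notes: quarter note = 2; half note = 4; quarter = 2; dotted half = 6; a full eighth-note quintuplet (5 notes) (five quintuplet eighths span one half) = 4; dotted whole = 12; whole tied to half (whole + half) = 12.
Adding: 2 + 4 + 2 + 6 + 4 + 12 + 12 = 42.
42 ÷ 3 = 14 beats.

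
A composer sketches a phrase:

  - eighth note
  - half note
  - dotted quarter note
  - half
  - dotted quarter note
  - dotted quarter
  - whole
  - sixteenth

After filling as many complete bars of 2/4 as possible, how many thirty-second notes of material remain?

10

One bar of 2/4 = 8 sixteenth notes.
Express everything in sixteenth notes: eighth note = 2; half note = 8; dotted quarter note = 6; half = 8; dotted quarter note = 6; dotted quarter = 6; whole = 16; sixteenth = 1.
Sum: 2 + 8 + 6 + 8 + 6 + 6 + 16 + 1 = 53.
53 ÷ 8 = 6 complete bars with 5 sixteenth notes remaining = 10 thirty-second notes.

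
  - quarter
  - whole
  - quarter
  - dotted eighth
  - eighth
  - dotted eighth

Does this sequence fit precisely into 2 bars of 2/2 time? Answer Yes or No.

Yes

One bar of 2/2 = 16 sixteenth notes, so 2 bars = 32.
Each duration in sixteenth notes: quarter = 4; whole = 16; quarter = 4; dotted eighth = 3; eighth = 2; dotted eighth = 3.
Sum: 4 + 16 + 4 + 3 + 2 + 3 = 32.
32 equals 32, so the answer is Yes.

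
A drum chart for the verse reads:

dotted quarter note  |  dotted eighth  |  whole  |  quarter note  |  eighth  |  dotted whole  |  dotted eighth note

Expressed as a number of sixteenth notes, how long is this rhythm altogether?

58

Convert each value to sixteenth notes: dotted quarter note = 6; dotted eighth = 3; whole = 16; quarter note = 4; eighth = 2; dotted whole = 24; dotted eighth note = 3.
Altogether 6 + 3 + 16 + 4 + 2 + 24 + 3 = 58 sixteenth notes.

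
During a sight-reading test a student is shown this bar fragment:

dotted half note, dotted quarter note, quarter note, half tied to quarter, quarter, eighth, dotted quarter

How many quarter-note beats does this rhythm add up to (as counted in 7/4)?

One quarter-note beat = 2 eighth notes.
Each duration in eighth notes: dotted half note = 6; dotted quarter note = 3; quarter note = 2; half tied to quarter (half + quarter) = 6; quarter = 2; eighth = 1; dotted quarter = 3.
Adding: 6 + 3 + 2 + 6 + 2 + 1 + 3 = 23.
23 ÷ 2 = 11.5 beats.

11.5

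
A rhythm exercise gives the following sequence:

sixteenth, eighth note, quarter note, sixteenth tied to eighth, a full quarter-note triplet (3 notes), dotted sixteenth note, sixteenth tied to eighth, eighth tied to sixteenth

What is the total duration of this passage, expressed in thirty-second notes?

Express everything in thirty-second notes: sixteenth = 2; eighth note = 4; quarter note = 8; sixteenth tied to eighth (sixteenth + eighth) = 6; a full quarter-note triplet (3 notes) (three triplet quarters span one half) = 16; dotted sixteenth note = 3; sixteenth tied to eighth (sixteenth + eighth) = 6; eighth tied to sixteenth (eighth + sixteenth) = 6.
Adding: 2 + 4 + 8 + 6 + 16 + 3 + 6 + 6 = 51 thirty-second notes.

51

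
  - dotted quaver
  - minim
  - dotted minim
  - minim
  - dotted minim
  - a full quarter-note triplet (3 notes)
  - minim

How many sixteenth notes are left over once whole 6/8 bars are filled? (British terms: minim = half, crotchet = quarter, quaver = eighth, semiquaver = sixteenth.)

11

One bar of 6/8 = 12 sixteenth notes.
Convert each value to sixteenth notes: dotted quaver = 3; minim = 8; dotted minim = 12; minim = 8; dotted minim = 12; a full quarter-note triplet (3 notes) (three triplet quarters span one half) = 8; minim = 8.
Total: 3 + 8 + 12 + 8 + 12 + 8 + 8 = 59.
59 ÷ 12 = 4 complete bars with 11 sixteenth notes remaining.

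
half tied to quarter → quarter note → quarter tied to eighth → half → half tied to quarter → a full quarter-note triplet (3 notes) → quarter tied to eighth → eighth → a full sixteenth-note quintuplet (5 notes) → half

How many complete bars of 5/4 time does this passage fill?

3

One bar of 5/4 = 10 eighth notes.
In eighth notes: half tied to quarter (half + quarter) = 6; quarter note = 2; quarter tied to eighth (quarter + eighth) = 3; half = 4; half tied to quarter (half + quarter) = 6; a full quarter-note triplet (3 notes) (three triplet quarters span one half) = 4; quarter tied to eighth (quarter + eighth) = 3; eighth = 1; a full sixteenth-note quintuplet (5 notes) (five quintuplet sixteenths span one quarter) = 2; half = 4.
Adding: 6 + 2 + 3 + 4 + 6 + 4 + 3 + 1 + 2 + 4 = 35.
35 ÷ 10 = 3 complete bars with 5 left over.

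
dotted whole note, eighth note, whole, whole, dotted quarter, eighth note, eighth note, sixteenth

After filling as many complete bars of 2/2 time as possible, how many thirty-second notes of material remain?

10

One bar of 2/2 = 16 sixteenth notes.
Each duration in sixteenth notes: dotted whole note = 24; eighth note = 2; whole = 16; whole = 16; dotted quarter = 6; eighth note = 2; eighth note = 2; sixteenth = 1.
Altogether 24 + 2 + 16 + 16 + 6 + 2 + 2 + 1 = 69.
69 ÷ 16 = 4 complete bars with 5 sixteenth notes remaining = 10 thirty-second notes.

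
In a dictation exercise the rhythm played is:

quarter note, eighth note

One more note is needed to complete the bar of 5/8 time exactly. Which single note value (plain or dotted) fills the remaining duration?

quarter note

The bar of 5/8 = 5 eighth notes.
Working in eighth notes: quarter note = 2; eighth note = 1.
Sum: 2 + 1 = 3.
Remaining: 5 − 3 = 2 eighth notes, which is a quarter note.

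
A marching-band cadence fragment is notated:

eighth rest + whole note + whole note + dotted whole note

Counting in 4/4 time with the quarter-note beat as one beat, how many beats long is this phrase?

14.5

One quarter-note beat = 2 eighth notes.
Each duration in eighth notes: eighth rest = 1; whole note = 8; whole note = 8; dotted whole note = 12.
Sum: 1 + 8 + 8 + 12 = 29.
29 ÷ 2 = 14.5 beats.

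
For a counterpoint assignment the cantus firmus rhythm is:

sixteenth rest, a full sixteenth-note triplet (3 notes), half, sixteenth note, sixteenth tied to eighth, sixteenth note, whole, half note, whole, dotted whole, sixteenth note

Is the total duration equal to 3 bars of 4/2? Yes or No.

No

One bar of 4/2 = 32 sixteenth notes, so 3 bars = 96.
Convert each value to sixteenth notes: sixteenth rest = 1; a full sixteenth-note triplet (3 notes) (three triplet sixteenths span one eighth) = 2; half = 8; sixteenth note = 1; sixteenth tied to eighth (sixteenth + eighth) = 3; sixteenth note = 1; whole = 16; half note = 8; whole = 16; dotted whole = 24; sixteenth note = 1.
Altogether 1 + 2 + 8 + 1 + 3 + 1 + 16 + 8 + 16 + 24 + 1 = 81.
81 falls short of 96, so the answer is No.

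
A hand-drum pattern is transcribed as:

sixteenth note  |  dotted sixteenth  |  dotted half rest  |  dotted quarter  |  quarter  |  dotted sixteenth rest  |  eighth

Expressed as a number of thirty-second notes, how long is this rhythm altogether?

Each duration in thirty-second notes: sixteenth note = 2; dotted sixteenth = 3; dotted half rest = 24; dotted quarter = 12; quarter = 8; dotted sixteenth rest = 3; eighth = 4.
Altogether 2 + 3 + 24 + 12 + 8 + 3 + 4 = 56 thirty-second notes.

56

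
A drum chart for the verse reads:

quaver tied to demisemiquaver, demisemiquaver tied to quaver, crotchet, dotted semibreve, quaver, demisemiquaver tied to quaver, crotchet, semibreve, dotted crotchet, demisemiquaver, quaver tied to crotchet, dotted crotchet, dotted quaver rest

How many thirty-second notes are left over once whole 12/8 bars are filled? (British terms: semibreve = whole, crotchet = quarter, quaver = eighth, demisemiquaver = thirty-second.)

14

One bar of 12/8 = 48 thirty-second notes.
In thirty-second notes: quaver tied to demisemiquaver (quaver + demisemiquaver) = 5; demisemiquaver tied to quaver (demisemiquaver + quaver) = 5; crotchet = 8; dotted semibreve = 48; quaver = 4; demisemiquaver tied to quaver (demisemiquaver + quaver) = 5; crotchet = 8; semibreve = 32; dotted crotchet = 12; demisemiquaver = 1; quaver tied to crotchet (quaver + crotchet) = 12; dotted crotchet = 12; dotted quaver rest = 6.
Sum: 5 + 5 + 8 + 48 + 4 + 5 + 8 + 32 + 12 + 1 + 12 + 12 + 6 = 158.
158 ÷ 48 = 3 complete bars with 14 thirty-second notes remaining.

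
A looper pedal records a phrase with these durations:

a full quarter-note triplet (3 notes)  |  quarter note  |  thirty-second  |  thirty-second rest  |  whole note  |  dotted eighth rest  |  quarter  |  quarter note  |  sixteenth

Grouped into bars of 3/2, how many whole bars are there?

One bar of 3/2 = 48 thirty-second notes.
Each duration in thirty-second notes: a full quarter-note triplet (3 notes) (three triplet quarters span one half) = 16; quarter note = 8; thirty-second = 1; thirty-second rest = 1; whole note = 32; dotted eighth rest = 6; quarter = 8; quarter note = 8; sixteenth = 2.
Adding: 16 + 8 + 1 + 1 + 32 + 6 + 8 + 8 + 2 = 82.
82 ÷ 48 = 1 complete bar with 34 left over.

1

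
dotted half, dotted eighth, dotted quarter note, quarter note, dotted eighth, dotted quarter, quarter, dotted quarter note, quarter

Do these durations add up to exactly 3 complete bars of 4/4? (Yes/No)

Yes

One bar of 4/4 = 16 sixteenth notes, so 3 bars = 48.
In sixteenth notes: dotted half = 12; dotted eighth = 3; dotted quarter note = 6; quarter note = 4; dotted eighth = 3; dotted quarter = 6; quarter = 4; dotted quarter note = 6; quarter = 4.
Total: 12 + 3 + 6 + 4 + 3 + 6 + 4 + 6 + 4 = 48.
48 equals 48, so the answer is Yes.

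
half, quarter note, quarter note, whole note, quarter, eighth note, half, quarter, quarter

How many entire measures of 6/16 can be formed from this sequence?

One bar of 6/16 = 3 eighth notes.
Convert each value to eighth notes: half = 4; quarter note = 2; quarter note = 2; whole note = 8; quarter = 2; eighth note = 1; half = 4; quarter = 2; quarter = 2.
Adding: 4 + 2 + 2 + 8 + 2 + 1 + 4 + 2 + 2 = 27.
27 ÷ 3 = 9 complete bars with 0 left over.

9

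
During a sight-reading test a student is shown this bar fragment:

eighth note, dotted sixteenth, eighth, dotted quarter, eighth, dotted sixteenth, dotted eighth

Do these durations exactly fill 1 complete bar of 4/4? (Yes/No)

One bar of 4/4 = 32 thirty-second notes.
Each duration in thirty-second notes: eighth note = 4; dotted sixteenth = 3; eighth = 4; dotted quarter = 12; eighth = 4; dotted sixteenth = 3; dotted eighth = 6.
Adding: 4 + 3 + 4 + 12 + 4 + 3 + 6 = 36.
36 exceeds 32, so the answer is No.

No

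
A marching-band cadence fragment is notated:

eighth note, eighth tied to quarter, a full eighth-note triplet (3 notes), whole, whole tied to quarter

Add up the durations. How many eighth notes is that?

24

Express everything in eighth notes: eighth note = 1; eighth tied to quarter (eighth + quarter) = 3; a full eighth-note triplet (3 notes) (three triplet eighths span one quarter) = 2; whole = 8; whole tied to quarter (whole + quarter) = 10.
Sum: 1 + 3 + 2 + 8 + 10 = 24 eighth notes.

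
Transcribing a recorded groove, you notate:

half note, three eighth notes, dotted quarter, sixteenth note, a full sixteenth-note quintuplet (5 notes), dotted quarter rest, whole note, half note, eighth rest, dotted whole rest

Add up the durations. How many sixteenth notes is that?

Convert each value to sixteenth notes: half note = 8; eighth note = 2; eighth note = 2; eighth note = 2; dotted quarter = 6; sixteenth note = 1; a full sixteenth-note quintuplet (5 notes) (five quintuplet sixteenths span one quarter) = 4; dotted quarter rest = 6; whole note = 16; half note = 8; eighth rest = 2; dotted whole rest = 24.
Adding: 8 + 2 + 2 + 2 + 6 + 1 + 4 + 6 + 16 + 8 + 2 + 24 = 81 sixteenth notes.

81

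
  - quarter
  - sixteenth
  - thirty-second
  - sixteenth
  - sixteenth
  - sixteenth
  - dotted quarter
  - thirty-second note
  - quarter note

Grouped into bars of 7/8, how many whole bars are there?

1

One bar of 7/8 = 28 thirty-second notes.
Working in thirty-second notes: quarter = 8; sixteenth = 2; thirty-second = 1; sixteenth = 2; sixteenth = 2; sixteenth = 2; dotted quarter = 12; thirty-second note = 1; quarter note = 8.
Altogether 8 + 2 + 1 + 2 + 2 + 2 + 12 + 1 + 8 = 38.
38 ÷ 28 = 1 complete bar with 10 left over.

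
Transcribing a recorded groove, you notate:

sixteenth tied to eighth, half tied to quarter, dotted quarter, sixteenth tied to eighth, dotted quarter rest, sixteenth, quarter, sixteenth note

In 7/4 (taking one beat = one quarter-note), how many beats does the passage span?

9

One quarter-note beat = 4 sixteenth notes.
In sixteenth notes: sixteenth tied to eighth (sixteenth + eighth) = 3; half tied to quarter (half + quarter) = 12; dotted quarter = 6; sixteenth tied to eighth (sixteenth + eighth) = 3; dotted quarter rest = 6; sixteenth = 1; quarter = 4; sixteenth note = 1.
Sum: 3 + 12 + 6 + 3 + 6 + 1 + 4 + 1 = 36.
36 ÷ 4 = 9 beats.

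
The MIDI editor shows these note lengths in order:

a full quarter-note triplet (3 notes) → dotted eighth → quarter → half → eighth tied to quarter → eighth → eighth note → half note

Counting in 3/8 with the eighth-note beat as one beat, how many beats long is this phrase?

20.5

One eighth-note beat = 2 sixteenth notes.
In sixteenth notes: a full quarter-note triplet (3 notes) (three triplet quarters span one half) = 8; dotted eighth = 3; quarter = 4; half = 8; eighth tied to quarter (eighth + quarter) = 6; eighth = 2; eighth note = 2; half note = 8.
Altogether 8 + 3 + 4 + 8 + 6 + 2 + 2 + 8 = 41.
41 ÷ 2 = 20.5 beats.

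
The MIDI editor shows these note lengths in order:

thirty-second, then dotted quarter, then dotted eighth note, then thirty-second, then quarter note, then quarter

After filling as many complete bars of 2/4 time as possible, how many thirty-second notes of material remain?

4

One bar of 2/4 = 16 thirty-second notes.
Each duration in thirty-second notes: thirty-second = 1; dotted quarter = 12; dotted eighth note = 6; thirty-second = 1; quarter note = 8; quarter = 8.
Total: 1 + 12 + 6 + 1 + 8 + 8 = 36.
36 ÷ 16 = 2 complete bars with 4 thirty-second notes remaining.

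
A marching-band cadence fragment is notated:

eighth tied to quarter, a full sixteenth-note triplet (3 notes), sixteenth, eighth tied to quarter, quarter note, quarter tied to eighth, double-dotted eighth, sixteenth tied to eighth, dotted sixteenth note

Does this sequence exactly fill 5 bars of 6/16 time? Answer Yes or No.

No

One bar of 6/16 = 12 thirty-second notes, so 5 bars = 60.
In thirty-second notes: eighth tied to quarter (eighth + quarter) = 12; a full sixteenth-note triplet (3 notes) (three triplet sixteenths span one eighth) = 4; sixteenth = 2; eighth tied to quarter (eighth + quarter) = 12; quarter note = 8; quarter tied to eighth (quarter + eighth) = 12; double-dotted eighth = 7; sixteenth tied to eighth (sixteenth + eighth) = 6; dotted sixteenth note = 3.
Sum: 12 + 4 + 2 + 12 + 8 + 12 + 7 + 6 + 3 = 66.
66 exceeds 60, so the answer is No.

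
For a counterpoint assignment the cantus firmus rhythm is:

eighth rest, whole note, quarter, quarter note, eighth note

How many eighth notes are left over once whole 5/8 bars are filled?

4

One bar of 5/8 = 5 eighth notes.
Express everything in eighth notes: eighth rest = 1; whole note = 8; quarter = 2; quarter note = 2; eighth note = 1.
Adding: 1 + 8 + 2 + 2 + 1 = 14.
14 ÷ 5 = 2 complete bars with 4 eighth notes remaining.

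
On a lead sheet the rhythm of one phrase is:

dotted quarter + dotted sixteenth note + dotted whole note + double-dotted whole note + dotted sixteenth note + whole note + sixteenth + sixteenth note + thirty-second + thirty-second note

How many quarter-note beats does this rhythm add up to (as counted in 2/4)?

20

One quarter-note beat = 8 thirty-second notes.
Express everything in thirty-second notes: dotted quarter = 12; dotted sixteenth note = 3; dotted whole note = 48; double-dotted whole note = 56; dotted sixteenth note = 3; whole note = 32; sixteenth = 2; sixteenth note = 2; thirty-second = 1; thirty-second note = 1.
Total: 12 + 3 + 48 + 56 + 3 + 32 + 2 + 2 + 1 + 1 = 160.
160 ÷ 8 = 20 beats.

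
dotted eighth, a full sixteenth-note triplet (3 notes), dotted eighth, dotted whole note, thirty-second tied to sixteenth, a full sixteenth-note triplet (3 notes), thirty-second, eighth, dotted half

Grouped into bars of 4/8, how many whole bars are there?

One bar of 4/8 = 16 thirty-second notes.
Convert each value to thirty-second notes: dotted eighth = 6; a full sixteenth-note triplet (3 notes) (three triplet sixteenths span one eighth) = 4; dotted eighth = 6; dotted whole note = 48; thirty-second tied to sixteenth (thirty-second + sixteenth) = 3; a full sixteenth-note triplet (3 notes) (three triplet sixteenths span one eighth) = 4; thirty-second = 1; eighth = 4; dotted half = 24.
Adding: 6 + 4 + 6 + 48 + 3 + 4 + 1 + 4 + 24 = 100.
100 ÷ 16 = 6 complete bars with 4 left over.

6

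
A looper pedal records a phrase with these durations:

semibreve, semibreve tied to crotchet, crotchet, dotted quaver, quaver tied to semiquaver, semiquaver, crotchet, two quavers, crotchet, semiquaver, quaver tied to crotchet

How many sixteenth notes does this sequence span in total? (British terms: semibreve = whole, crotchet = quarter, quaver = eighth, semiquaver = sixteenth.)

66

Working in sixteenth notes: semibreve = 16; semibreve tied to crotchet (semibreve + crotchet) = 20; crotchet = 4; dotted quaver = 3; quaver tied to semiquaver (quaver + semiquaver) = 3; semiquaver = 1; crotchet = 4; quaver = 2; quaver = 2; crotchet = 4; semiquaver = 1; quaver tied to crotchet (quaver + crotchet) = 6.
Sum: 16 + 20 + 4 + 3 + 3 + 1 + 4 + 2 + 2 + 4 + 1 + 6 = 66 sixteenth notes.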